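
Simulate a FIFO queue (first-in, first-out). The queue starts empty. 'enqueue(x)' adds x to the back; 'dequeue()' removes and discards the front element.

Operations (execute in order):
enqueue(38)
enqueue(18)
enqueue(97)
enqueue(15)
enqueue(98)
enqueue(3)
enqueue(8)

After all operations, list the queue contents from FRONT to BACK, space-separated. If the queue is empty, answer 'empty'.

Answer: 38 18 97 15 98 3 8

Derivation:
enqueue(38): [38]
enqueue(18): [38, 18]
enqueue(97): [38, 18, 97]
enqueue(15): [38, 18, 97, 15]
enqueue(98): [38, 18, 97, 15, 98]
enqueue(3): [38, 18, 97, 15, 98, 3]
enqueue(8): [38, 18, 97, 15, 98, 3, 8]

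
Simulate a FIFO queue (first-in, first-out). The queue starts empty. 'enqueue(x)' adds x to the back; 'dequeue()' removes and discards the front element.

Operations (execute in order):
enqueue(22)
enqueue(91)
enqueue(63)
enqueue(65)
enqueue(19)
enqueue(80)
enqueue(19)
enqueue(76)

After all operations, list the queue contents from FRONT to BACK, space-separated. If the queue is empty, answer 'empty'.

Answer: 22 91 63 65 19 80 19 76

Derivation:
enqueue(22): [22]
enqueue(91): [22, 91]
enqueue(63): [22, 91, 63]
enqueue(65): [22, 91, 63, 65]
enqueue(19): [22, 91, 63, 65, 19]
enqueue(80): [22, 91, 63, 65, 19, 80]
enqueue(19): [22, 91, 63, 65, 19, 80, 19]
enqueue(76): [22, 91, 63, 65, 19, 80, 19, 76]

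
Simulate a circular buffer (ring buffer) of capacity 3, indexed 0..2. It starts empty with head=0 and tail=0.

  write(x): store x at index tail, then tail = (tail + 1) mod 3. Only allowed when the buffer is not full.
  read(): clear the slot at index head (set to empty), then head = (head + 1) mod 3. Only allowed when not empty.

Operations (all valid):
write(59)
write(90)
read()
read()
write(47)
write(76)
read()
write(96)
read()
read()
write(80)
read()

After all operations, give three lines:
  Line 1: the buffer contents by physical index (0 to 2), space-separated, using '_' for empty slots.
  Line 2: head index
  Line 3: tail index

write(59): buf=[59 _ _], head=0, tail=1, size=1
write(90): buf=[59 90 _], head=0, tail=2, size=2
read(): buf=[_ 90 _], head=1, tail=2, size=1
read(): buf=[_ _ _], head=2, tail=2, size=0
write(47): buf=[_ _ 47], head=2, tail=0, size=1
write(76): buf=[76 _ 47], head=2, tail=1, size=2
read(): buf=[76 _ _], head=0, tail=1, size=1
write(96): buf=[76 96 _], head=0, tail=2, size=2
read(): buf=[_ 96 _], head=1, tail=2, size=1
read(): buf=[_ _ _], head=2, tail=2, size=0
write(80): buf=[_ _ 80], head=2, tail=0, size=1
read(): buf=[_ _ _], head=0, tail=0, size=0

Answer: _ _ _
0
0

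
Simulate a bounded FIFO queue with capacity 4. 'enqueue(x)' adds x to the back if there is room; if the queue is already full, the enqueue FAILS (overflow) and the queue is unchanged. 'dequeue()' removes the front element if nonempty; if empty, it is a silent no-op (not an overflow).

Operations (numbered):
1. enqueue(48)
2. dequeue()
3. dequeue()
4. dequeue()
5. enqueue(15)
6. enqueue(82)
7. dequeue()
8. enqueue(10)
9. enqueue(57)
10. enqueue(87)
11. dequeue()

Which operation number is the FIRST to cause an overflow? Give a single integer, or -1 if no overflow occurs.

1. enqueue(48): size=1
2. dequeue(): size=0
3. dequeue(): empty, no-op, size=0
4. dequeue(): empty, no-op, size=0
5. enqueue(15): size=1
6. enqueue(82): size=2
7. dequeue(): size=1
8. enqueue(10): size=2
9. enqueue(57): size=3
10. enqueue(87): size=4
11. dequeue(): size=3

Answer: -1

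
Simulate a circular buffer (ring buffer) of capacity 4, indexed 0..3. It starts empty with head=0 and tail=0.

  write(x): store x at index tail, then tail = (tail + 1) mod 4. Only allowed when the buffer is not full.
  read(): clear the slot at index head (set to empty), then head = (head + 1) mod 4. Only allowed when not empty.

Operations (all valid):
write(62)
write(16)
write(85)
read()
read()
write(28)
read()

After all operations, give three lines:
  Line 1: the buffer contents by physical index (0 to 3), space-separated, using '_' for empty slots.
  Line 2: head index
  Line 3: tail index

write(62): buf=[62 _ _ _], head=0, tail=1, size=1
write(16): buf=[62 16 _ _], head=0, tail=2, size=2
write(85): buf=[62 16 85 _], head=0, tail=3, size=3
read(): buf=[_ 16 85 _], head=1, tail=3, size=2
read(): buf=[_ _ 85 _], head=2, tail=3, size=1
write(28): buf=[_ _ 85 28], head=2, tail=0, size=2
read(): buf=[_ _ _ 28], head=3, tail=0, size=1

Answer: _ _ _ 28
3
0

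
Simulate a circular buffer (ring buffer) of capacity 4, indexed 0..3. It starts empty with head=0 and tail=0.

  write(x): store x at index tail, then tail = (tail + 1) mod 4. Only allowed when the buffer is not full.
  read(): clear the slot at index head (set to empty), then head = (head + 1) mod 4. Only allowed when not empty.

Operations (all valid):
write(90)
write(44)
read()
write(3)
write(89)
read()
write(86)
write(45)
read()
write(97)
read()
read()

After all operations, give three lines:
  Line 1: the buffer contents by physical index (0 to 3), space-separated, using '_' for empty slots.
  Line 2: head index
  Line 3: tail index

write(90): buf=[90 _ _ _], head=0, tail=1, size=1
write(44): buf=[90 44 _ _], head=0, tail=2, size=2
read(): buf=[_ 44 _ _], head=1, tail=2, size=1
write(3): buf=[_ 44 3 _], head=1, tail=3, size=2
write(89): buf=[_ 44 3 89], head=1, tail=0, size=3
read(): buf=[_ _ 3 89], head=2, tail=0, size=2
write(86): buf=[86 _ 3 89], head=2, tail=1, size=3
write(45): buf=[86 45 3 89], head=2, tail=2, size=4
read(): buf=[86 45 _ 89], head=3, tail=2, size=3
write(97): buf=[86 45 97 89], head=3, tail=3, size=4
read(): buf=[86 45 97 _], head=0, tail=3, size=3
read(): buf=[_ 45 97 _], head=1, tail=3, size=2

Answer: _ 45 97 _
1
3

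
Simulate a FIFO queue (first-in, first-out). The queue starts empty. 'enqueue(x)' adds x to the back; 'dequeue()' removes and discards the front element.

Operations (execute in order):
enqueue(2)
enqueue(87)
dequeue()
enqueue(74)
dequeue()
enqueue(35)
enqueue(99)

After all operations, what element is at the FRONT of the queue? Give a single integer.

Answer: 74

Derivation:
enqueue(2): queue = [2]
enqueue(87): queue = [2, 87]
dequeue(): queue = [87]
enqueue(74): queue = [87, 74]
dequeue(): queue = [74]
enqueue(35): queue = [74, 35]
enqueue(99): queue = [74, 35, 99]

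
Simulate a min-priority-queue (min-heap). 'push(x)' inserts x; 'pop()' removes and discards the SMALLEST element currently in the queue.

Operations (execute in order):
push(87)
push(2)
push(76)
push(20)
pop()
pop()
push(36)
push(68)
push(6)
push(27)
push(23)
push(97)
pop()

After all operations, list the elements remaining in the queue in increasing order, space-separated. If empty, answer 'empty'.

Answer: 23 27 36 68 76 87 97

Derivation:
push(87): heap contents = [87]
push(2): heap contents = [2, 87]
push(76): heap contents = [2, 76, 87]
push(20): heap contents = [2, 20, 76, 87]
pop() → 2: heap contents = [20, 76, 87]
pop() → 20: heap contents = [76, 87]
push(36): heap contents = [36, 76, 87]
push(68): heap contents = [36, 68, 76, 87]
push(6): heap contents = [6, 36, 68, 76, 87]
push(27): heap contents = [6, 27, 36, 68, 76, 87]
push(23): heap contents = [6, 23, 27, 36, 68, 76, 87]
push(97): heap contents = [6, 23, 27, 36, 68, 76, 87, 97]
pop() → 6: heap contents = [23, 27, 36, 68, 76, 87, 97]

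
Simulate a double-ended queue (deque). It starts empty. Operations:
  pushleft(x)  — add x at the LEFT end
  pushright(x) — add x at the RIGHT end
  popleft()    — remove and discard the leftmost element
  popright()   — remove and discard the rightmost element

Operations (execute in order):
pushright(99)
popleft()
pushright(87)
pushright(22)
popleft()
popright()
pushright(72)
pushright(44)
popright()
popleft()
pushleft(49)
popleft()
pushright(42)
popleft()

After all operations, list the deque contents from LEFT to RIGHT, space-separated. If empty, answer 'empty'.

pushright(99): [99]
popleft(): []
pushright(87): [87]
pushright(22): [87, 22]
popleft(): [22]
popright(): []
pushright(72): [72]
pushright(44): [72, 44]
popright(): [72]
popleft(): []
pushleft(49): [49]
popleft(): []
pushright(42): [42]
popleft(): []

Answer: empty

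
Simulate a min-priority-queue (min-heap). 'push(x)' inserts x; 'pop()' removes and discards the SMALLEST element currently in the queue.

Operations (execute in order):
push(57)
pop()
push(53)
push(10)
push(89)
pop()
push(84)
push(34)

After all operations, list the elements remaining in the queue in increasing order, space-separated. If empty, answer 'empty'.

push(57): heap contents = [57]
pop() → 57: heap contents = []
push(53): heap contents = [53]
push(10): heap contents = [10, 53]
push(89): heap contents = [10, 53, 89]
pop() → 10: heap contents = [53, 89]
push(84): heap contents = [53, 84, 89]
push(34): heap contents = [34, 53, 84, 89]

Answer: 34 53 84 89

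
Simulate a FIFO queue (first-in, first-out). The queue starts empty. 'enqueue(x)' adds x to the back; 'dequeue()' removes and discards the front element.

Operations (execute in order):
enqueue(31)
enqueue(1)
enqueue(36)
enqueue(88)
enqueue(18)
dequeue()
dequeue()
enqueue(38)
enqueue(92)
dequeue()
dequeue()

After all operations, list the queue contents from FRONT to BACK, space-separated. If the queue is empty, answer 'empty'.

Answer: 18 38 92

Derivation:
enqueue(31): [31]
enqueue(1): [31, 1]
enqueue(36): [31, 1, 36]
enqueue(88): [31, 1, 36, 88]
enqueue(18): [31, 1, 36, 88, 18]
dequeue(): [1, 36, 88, 18]
dequeue(): [36, 88, 18]
enqueue(38): [36, 88, 18, 38]
enqueue(92): [36, 88, 18, 38, 92]
dequeue(): [88, 18, 38, 92]
dequeue(): [18, 38, 92]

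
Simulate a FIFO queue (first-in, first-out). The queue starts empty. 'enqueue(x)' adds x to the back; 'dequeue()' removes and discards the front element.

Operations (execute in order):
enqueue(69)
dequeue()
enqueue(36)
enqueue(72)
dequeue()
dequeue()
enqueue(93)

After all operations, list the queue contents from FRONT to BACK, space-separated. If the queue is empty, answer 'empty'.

enqueue(69): [69]
dequeue(): []
enqueue(36): [36]
enqueue(72): [36, 72]
dequeue(): [72]
dequeue(): []
enqueue(93): [93]

Answer: 93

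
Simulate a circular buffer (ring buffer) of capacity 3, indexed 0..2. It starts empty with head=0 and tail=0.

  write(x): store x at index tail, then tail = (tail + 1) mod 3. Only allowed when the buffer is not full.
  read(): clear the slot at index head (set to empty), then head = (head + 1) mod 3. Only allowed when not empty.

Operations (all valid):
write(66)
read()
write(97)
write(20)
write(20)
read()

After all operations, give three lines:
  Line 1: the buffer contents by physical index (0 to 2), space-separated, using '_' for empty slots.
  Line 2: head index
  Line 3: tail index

write(66): buf=[66 _ _], head=0, tail=1, size=1
read(): buf=[_ _ _], head=1, tail=1, size=0
write(97): buf=[_ 97 _], head=1, tail=2, size=1
write(20): buf=[_ 97 20], head=1, tail=0, size=2
write(20): buf=[20 97 20], head=1, tail=1, size=3
read(): buf=[20 _ 20], head=2, tail=1, size=2

Answer: 20 _ 20
2
1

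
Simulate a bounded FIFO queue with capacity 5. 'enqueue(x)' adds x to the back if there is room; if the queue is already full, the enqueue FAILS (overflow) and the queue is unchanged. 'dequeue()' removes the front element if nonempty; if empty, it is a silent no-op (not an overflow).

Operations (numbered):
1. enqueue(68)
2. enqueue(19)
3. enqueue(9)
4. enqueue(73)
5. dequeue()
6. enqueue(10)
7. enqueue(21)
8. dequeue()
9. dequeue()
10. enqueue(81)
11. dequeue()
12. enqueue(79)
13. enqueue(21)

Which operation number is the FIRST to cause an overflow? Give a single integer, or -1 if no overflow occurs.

1. enqueue(68): size=1
2. enqueue(19): size=2
3. enqueue(9): size=3
4. enqueue(73): size=4
5. dequeue(): size=3
6. enqueue(10): size=4
7. enqueue(21): size=5
8. dequeue(): size=4
9. dequeue(): size=3
10. enqueue(81): size=4
11. dequeue(): size=3
12. enqueue(79): size=4
13. enqueue(21): size=5

Answer: -1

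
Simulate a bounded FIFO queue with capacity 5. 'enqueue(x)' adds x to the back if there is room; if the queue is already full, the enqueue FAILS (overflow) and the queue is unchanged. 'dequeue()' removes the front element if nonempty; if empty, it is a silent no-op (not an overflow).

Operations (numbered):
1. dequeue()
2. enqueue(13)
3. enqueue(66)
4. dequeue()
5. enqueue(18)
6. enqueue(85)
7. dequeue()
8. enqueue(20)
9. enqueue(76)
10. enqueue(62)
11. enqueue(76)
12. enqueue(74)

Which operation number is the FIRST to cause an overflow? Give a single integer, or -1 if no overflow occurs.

1. dequeue(): empty, no-op, size=0
2. enqueue(13): size=1
3. enqueue(66): size=2
4. dequeue(): size=1
5. enqueue(18): size=2
6. enqueue(85): size=3
7. dequeue(): size=2
8. enqueue(20): size=3
9. enqueue(76): size=4
10. enqueue(62): size=5
11. enqueue(76): size=5=cap → OVERFLOW (fail)
12. enqueue(74): size=5=cap → OVERFLOW (fail)

Answer: 11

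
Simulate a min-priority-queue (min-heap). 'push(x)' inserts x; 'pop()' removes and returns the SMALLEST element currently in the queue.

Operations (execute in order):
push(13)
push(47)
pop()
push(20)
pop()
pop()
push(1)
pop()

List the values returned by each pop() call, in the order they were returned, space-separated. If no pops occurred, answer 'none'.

push(13): heap contents = [13]
push(47): heap contents = [13, 47]
pop() → 13: heap contents = [47]
push(20): heap contents = [20, 47]
pop() → 20: heap contents = [47]
pop() → 47: heap contents = []
push(1): heap contents = [1]
pop() → 1: heap contents = []

Answer: 13 20 47 1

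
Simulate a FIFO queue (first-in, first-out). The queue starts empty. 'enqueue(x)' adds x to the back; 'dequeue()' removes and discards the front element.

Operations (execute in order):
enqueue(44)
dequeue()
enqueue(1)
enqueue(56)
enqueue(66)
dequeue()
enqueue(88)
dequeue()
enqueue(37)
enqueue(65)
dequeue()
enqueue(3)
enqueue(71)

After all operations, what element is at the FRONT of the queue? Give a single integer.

Answer: 88

Derivation:
enqueue(44): queue = [44]
dequeue(): queue = []
enqueue(1): queue = [1]
enqueue(56): queue = [1, 56]
enqueue(66): queue = [1, 56, 66]
dequeue(): queue = [56, 66]
enqueue(88): queue = [56, 66, 88]
dequeue(): queue = [66, 88]
enqueue(37): queue = [66, 88, 37]
enqueue(65): queue = [66, 88, 37, 65]
dequeue(): queue = [88, 37, 65]
enqueue(3): queue = [88, 37, 65, 3]
enqueue(71): queue = [88, 37, 65, 3, 71]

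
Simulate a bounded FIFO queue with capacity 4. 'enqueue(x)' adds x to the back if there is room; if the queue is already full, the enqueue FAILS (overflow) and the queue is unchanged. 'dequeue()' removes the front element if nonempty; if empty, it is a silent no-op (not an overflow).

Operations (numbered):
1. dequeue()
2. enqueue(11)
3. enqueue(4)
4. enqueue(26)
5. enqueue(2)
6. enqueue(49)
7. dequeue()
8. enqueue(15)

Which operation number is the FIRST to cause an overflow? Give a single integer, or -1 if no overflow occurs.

Answer: 6

Derivation:
1. dequeue(): empty, no-op, size=0
2. enqueue(11): size=1
3. enqueue(4): size=2
4. enqueue(26): size=3
5. enqueue(2): size=4
6. enqueue(49): size=4=cap → OVERFLOW (fail)
7. dequeue(): size=3
8. enqueue(15): size=4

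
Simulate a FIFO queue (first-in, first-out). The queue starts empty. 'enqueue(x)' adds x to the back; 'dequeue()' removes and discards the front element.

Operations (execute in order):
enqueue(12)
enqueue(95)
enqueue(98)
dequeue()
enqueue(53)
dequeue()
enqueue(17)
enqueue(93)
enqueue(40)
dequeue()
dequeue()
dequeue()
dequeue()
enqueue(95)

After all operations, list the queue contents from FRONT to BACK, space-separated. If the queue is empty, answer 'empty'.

enqueue(12): [12]
enqueue(95): [12, 95]
enqueue(98): [12, 95, 98]
dequeue(): [95, 98]
enqueue(53): [95, 98, 53]
dequeue(): [98, 53]
enqueue(17): [98, 53, 17]
enqueue(93): [98, 53, 17, 93]
enqueue(40): [98, 53, 17, 93, 40]
dequeue(): [53, 17, 93, 40]
dequeue(): [17, 93, 40]
dequeue(): [93, 40]
dequeue(): [40]
enqueue(95): [40, 95]

Answer: 40 95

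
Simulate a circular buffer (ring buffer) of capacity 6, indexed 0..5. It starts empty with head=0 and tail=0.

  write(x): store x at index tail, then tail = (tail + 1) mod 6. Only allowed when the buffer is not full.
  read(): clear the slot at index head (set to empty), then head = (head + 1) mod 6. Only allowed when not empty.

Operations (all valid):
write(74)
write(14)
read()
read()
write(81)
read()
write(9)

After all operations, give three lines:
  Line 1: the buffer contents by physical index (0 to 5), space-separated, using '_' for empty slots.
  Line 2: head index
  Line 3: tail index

write(74): buf=[74 _ _ _ _ _], head=0, tail=1, size=1
write(14): buf=[74 14 _ _ _ _], head=0, tail=2, size=2
read(): buf=[_ 14 _ _ _ _], head=1, tail=2, size=1
read(): buf=[_ _ _ _ _ _], head=2, tail=2, size=0
write(81): buf=[_ _ 81 _ _ _], head=2, tail=3, size=1
read(): buf=[_ _ _ _ _ _], head=3, tail=3, size=0
write(9): buf=[_ _ _ 9 _ _], head=3, tail=4, size=1

Answer: _ _ _ 9 _ _
3
4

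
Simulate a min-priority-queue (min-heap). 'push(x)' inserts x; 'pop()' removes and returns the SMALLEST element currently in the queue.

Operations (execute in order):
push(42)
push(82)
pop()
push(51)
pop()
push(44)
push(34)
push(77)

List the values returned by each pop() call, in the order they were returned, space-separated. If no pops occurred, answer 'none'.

push(42): heap contents = [42]
push(82): heap contents = [42, 82]
pop() → 42: heap contents = [82]
push(51): heap contents = [51, 82]
pop() → 51: heap contents = [82]
push(44): heap contents = [44, 82]
push(34): heap contents = [34, 44, 82]
push(77): heap contents = [34, 44, 77, 82]

Answer: 42 51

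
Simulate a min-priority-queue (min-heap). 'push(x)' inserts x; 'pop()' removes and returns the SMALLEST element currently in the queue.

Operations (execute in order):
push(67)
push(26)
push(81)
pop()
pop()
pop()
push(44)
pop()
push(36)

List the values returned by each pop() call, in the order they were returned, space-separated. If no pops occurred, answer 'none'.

push(67): heap contents = [67]
push(26): heap contents = [26, 67]
push(81): heap contents = [26, 67, 81]
pop() → 26: heap contents = [67, 81]
pop() → 67: heap contents = [81]
pop() → 81: heap contents = []
push(44): heap contents = [44]
pop() → 44: heap contents = []
push(36): heap contents = [36]

Answer: 26 67 81 44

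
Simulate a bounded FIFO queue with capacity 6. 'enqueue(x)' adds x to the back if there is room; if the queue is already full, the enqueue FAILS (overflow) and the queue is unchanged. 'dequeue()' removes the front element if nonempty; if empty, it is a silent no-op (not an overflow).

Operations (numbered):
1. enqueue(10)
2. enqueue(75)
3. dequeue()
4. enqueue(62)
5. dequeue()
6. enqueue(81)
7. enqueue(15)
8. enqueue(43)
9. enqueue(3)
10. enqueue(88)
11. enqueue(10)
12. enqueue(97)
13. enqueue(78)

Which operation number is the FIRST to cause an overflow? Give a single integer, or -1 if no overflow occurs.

Answer: 11

Derivation:
1. enqueue(10): size=1
2. enqueue(75): size=2
3. dequeue(): size=1
4. enqueue(62): size=2
5. dequeue(): size=1
6. enqueue(81): size=2
7. enqueue(15): size=3
8. enqueue(43): size=4
9. enqueue(3): size=5
10. enqueue(88): size=6
11. enqueue(10): size=6=cap → OVERFLOW (fail)
12. enqueue(97): size=6=cap → OVERFLOW (fail)
13. enqueue(78): size=6=cap → OVERFLOW (fail)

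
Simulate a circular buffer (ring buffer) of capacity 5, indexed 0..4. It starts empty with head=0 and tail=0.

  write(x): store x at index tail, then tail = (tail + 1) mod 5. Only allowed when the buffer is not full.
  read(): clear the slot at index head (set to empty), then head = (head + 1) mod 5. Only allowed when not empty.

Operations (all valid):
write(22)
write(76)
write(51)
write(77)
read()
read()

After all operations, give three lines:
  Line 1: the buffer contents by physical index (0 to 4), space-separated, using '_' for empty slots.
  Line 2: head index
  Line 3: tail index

write(22): buf=[22 _ _ _ _], head=0, tail=1, size=1
write(76): buf=[22 76 _ _ _], head=0, tail=2, size=2
write(51): buf=[22 76 51 _ _], head=0, tail=3, size=3
write(77): buf=[22 76 51 77 _], head=0, tail=4, size=4
read(): buf=[_ 76 51 77 _], head=1, tail=4, size=3
read(): buf=[_ _ 51 77 _], head=2, tail=4, size=2

Answer: _ _ 51 77 _
2
4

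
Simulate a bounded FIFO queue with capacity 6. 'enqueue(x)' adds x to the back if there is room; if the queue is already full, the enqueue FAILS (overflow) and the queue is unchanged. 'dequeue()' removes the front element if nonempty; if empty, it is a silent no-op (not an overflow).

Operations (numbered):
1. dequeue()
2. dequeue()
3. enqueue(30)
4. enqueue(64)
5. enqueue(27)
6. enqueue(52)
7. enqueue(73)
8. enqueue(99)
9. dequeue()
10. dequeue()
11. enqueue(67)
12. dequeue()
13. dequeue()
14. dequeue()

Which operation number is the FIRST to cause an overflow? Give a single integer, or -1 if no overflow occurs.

1. dequeue(): empty, no-op, size=0
2. dequeue(): empty, no-op, size=0
3. enqueue(30): size=1
4. enqueue(64): size=2
5. enqueue(27): size=3
6. enqueue(52): size=4
7. enqueue(73): size=5
8. enqueue(99): size=6
9. dequeue(): size=5
10. dequeue(): size=4
11. enqueue(67): size=5
12. dequeue(): size=4
13. dequeue(): size=3
14. dequeue(): size=2

Answer: -1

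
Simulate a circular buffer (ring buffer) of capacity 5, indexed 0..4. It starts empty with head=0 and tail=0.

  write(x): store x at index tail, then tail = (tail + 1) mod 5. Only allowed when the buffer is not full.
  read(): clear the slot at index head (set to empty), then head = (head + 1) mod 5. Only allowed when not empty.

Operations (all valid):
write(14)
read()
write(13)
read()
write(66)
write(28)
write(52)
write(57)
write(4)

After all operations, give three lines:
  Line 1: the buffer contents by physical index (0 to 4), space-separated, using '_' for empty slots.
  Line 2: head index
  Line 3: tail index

write(14): buf=[14 _ _ _ _], head=0, tail=1, size=1
read(): buf=[_ _ _ _ _], head=1, tail=1, size=0
write(13): buf=[_ 13 _ _ _], head=1, tail=2, size=1
read(): buf=[_ _ _ _ _], head=2, tail=2, size=0
write(66): buf=[_ _ 66 _ _], head=2, tail=3, size=1
write(28): buf=[_ _ 66 28 _], head=2, tail=4, size=2
write(52): buf=[_ _ 66 28 52], head=2, tail=0, size=3
write(57): buf=[57 _ 66 28 52], head=2, tail=1, size=4
write(4): buf=[57 4 66 28 52], head=2, tail=2, size=5

Answer: 57 4 66 28 52
2
2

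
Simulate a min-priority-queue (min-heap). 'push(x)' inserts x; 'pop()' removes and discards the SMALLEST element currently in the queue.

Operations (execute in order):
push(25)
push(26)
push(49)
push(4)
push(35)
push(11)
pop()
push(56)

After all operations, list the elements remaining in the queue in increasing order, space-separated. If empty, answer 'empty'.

push(25): heap contents = [25]
push(26): heap contents = [25, 26]
push(49): heap contents = [25, 26, 49]
push(4): heap contents = [4, 25, 26, 49]
push(35): heap contents = [4, 25, 26, 35, 49]
push(11): heap contents = [4, 11, 25, 26, 35, 49]
pop() → 4: heap contents = [11, 25, 26, 35, 49]
push(56): heap contents = [11, 25, 26, 35, 49, 56]

Answer: 11 25 26 35 49 56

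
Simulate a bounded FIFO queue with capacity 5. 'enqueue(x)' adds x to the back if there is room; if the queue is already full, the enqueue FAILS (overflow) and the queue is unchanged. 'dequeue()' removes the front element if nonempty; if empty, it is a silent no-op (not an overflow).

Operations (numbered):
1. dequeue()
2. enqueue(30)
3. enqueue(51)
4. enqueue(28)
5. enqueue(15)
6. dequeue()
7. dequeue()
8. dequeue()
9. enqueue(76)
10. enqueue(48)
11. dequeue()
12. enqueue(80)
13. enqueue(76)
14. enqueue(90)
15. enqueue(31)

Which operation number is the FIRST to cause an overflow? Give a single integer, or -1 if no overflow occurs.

1. dequeue(): empty, no-op, size=0
2. enqueue(30): size=1
3. enqueue(51): size=2
4. enqueue(28): size=3
5. enqueue(15): size=4
6. dequeue(): size=3
7. dequeue(): size=2
8. dequeue(): size=1
9. enqueue(76): size=2
10. enqueue(48): size=3
11. dequeue(): size=2
12. enqueue(80): size=3
13. enqueue(76): size=4
14. enqueue(90): size=5
15. enqueue(31): size=5=cap → OVERFLOW (fail)

Answer: 15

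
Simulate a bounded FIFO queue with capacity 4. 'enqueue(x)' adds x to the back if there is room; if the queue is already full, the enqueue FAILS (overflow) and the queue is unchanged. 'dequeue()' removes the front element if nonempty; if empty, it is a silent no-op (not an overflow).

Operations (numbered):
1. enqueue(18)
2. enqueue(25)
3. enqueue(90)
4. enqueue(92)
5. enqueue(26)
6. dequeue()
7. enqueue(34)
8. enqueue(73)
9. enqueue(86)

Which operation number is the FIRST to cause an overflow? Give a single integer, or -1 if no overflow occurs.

Answer: 5

Derivation:
1. enqueue(18): size=1
2. enqueue(25): size=2
3. enqueue(90): size=3
4. enqueue(92): size=4
5. enqueue(26): size=4=cap → OVERFLOW (fail)
6. dequeue(): size=3
7. enqueue(34): size=4
8. enqueue(73): size=4=cap → OVERFLOW (fail)
9. enqueue(86): size=4=cap → OVERFLOW (fail)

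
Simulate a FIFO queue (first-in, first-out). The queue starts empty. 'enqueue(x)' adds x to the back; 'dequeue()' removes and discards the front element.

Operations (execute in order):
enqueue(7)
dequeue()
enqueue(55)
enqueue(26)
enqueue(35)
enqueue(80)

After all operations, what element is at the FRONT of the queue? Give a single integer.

Answer: 55

Derivation:
enqueue(7): queue = [7]
dequeue(): queue = []
enqueue(55): queue = [55]
enqueue(26): queue = [55, 26]
enqueue(35): queue = [55, 26, 35]
enqueue(80): queue = [55, 26, 35, 80]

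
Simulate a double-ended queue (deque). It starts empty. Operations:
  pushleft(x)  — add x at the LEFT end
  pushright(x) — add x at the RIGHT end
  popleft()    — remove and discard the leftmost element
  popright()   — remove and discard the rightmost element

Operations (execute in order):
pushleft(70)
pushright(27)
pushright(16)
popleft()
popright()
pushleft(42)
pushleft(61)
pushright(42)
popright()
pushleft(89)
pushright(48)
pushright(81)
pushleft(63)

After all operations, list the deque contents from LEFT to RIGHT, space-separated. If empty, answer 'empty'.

pushleft(70): [70]
pushright(27): [70, 27]
pushright(16): [70, 27, 16]
popleft(): [27, 16]
popright(): [27]
pushleft(42): [42, 27]
pushleft(61): [61, 42, 27]
pushright(42): [61, 42, 27, 42]
popright(): [61, 42, 27]
pushleft(89): [89, 61, 42, 27]
pushright(48): [89, 61, 42, 27, 48]
pushright(81): [89, 61, 42, 27, 48, 81]
pushleft(63): [63, 89, 61, 42, 27, 48, 81]

Answer: 63 89 61 42 27 48 81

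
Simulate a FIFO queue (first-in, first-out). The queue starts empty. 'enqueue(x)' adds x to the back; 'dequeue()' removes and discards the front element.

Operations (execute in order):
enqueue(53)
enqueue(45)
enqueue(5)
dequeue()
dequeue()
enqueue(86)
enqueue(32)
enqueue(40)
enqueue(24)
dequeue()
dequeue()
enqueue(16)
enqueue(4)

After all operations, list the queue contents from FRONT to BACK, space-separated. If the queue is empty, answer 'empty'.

enqueue(53): [53]
enqueue(45): [53, 45]
enqueue(5): [53, 45, 5]
dequeue(): [45, 5]
dequeue(): [5]
enqueue(86): [5, 86]
enqueue(32): [5, 86, 32]
enqueue(40): [5, 86, 32, 40]
enqueue(24): [5, 86, 32, 40, 24]
dequeue(): [86, 32, 40, 24]
dequeue(): [32, 40, 24]
enqueue(16): [32, 40, 24, 16]
enqueue(4): [32, 40, 24, 16, 4]

Answer: 32 40 24 16 4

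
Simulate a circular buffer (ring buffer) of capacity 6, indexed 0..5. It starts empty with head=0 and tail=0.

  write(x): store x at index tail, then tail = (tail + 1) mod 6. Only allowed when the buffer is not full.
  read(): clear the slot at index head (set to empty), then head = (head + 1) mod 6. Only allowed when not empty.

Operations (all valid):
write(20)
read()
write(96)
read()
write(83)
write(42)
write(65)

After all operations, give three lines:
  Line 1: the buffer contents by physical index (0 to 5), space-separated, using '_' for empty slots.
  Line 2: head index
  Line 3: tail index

Answer: _ _ 83 42 65 _
2
5

Derivation:
write(20): buf=[20 _ _ _ _ _], head=0, tail=1, size=1
read(): buf=[_ _ _ _ _ _], head=1, tail=1, size=0
write(96): buf=[_ 96 _ _ _ _], head=1, tail=2, size=1
read(): buf=[_ _ _ _ _ _], head=2, tail=2, size=0
write(83): buf=[_ _ 83 _ _ _], head=2, tail=3, size=1
write(42): buf=[_ _ 83 42 _ _], head=2, tail=4, size=2
write(65): buf=[_ _ 83 42 65 _], head=2, tail=5, size=3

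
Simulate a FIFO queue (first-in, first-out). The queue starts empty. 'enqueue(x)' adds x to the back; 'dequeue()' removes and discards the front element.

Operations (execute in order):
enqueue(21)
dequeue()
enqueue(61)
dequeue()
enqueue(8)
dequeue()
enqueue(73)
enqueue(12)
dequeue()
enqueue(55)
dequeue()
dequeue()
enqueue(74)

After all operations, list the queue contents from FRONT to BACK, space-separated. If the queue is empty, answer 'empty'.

Answer: 74

Derivation:
enqueue(21): [21]
dequeue(): []
enqueue(61): [61]
dequeue(): []
enqueue(8): [8]
dequeue(): []
enqueue(73): [73]
enqueue(12): [73, 12]
dequeue(): [12]
enqueue(55): [12, 55]
dequeue(): [55]
dequeue(): []
enqueue(74): [74]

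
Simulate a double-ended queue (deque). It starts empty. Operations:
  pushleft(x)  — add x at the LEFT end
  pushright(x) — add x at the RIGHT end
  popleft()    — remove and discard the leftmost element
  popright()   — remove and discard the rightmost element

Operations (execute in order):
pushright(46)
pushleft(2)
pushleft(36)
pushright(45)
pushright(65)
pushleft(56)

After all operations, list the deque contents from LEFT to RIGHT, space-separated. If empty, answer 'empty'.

Answer: 56 36 2 46 45 65

Derivation:
pushright(46): [46]
pushleft(2): [2, 46]
pushleft(36): [36, 2, 46]
pushright(45): [36, 2, 46, 45]
pushright(65): [36, 2, 46, 45, 65]
pushleft(56): [56, 36, 2, 46, 45, 65]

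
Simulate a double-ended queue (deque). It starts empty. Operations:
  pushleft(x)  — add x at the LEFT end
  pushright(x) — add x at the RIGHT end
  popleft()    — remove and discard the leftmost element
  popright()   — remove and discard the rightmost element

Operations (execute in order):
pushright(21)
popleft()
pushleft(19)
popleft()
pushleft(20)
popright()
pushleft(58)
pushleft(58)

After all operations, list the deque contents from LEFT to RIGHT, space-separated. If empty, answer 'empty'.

Answer: 58 58

Derivation:
pushright(21): [21]
popleft(): []
pushleft(19): [19]
popleft(): []
pushleft(20): [20]
popright(): []
pushleft(58): [58]
pushleft(58): [58, 58]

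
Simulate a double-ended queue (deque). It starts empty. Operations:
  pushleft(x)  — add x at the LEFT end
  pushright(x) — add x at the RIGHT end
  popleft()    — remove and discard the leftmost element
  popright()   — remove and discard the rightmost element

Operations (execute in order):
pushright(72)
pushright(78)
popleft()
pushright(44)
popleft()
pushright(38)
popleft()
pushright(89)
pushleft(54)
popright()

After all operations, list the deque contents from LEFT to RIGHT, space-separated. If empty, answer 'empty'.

pushright(72): [72]
pushright(78): [72, 78]
popleft(): [78]
pushright(44): [78, 44]
popleft(): [44]
pushright(38): [44, 38]
popleft(): [38]
pushright(89): [38, 89]
pushleft(54): [54, 38, 89]
popright(): [54, 38]

Answer: 54 38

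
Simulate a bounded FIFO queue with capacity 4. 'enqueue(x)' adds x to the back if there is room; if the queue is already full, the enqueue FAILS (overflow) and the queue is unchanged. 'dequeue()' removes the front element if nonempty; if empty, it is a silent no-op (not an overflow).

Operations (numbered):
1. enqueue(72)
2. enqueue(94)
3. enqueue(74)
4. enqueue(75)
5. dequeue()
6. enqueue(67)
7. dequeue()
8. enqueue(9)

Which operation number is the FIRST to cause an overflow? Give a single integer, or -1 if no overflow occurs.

1. enqueue(72): size=1
2. enqueue(94): size=2
3. enqueue(74): size=3
4. enqueue(75): size=4
5. dequeue(): size=3
6. enqueue(67): size=4
7. dequeue(): size=3
8. enqueue(9): size=4

Answer: -1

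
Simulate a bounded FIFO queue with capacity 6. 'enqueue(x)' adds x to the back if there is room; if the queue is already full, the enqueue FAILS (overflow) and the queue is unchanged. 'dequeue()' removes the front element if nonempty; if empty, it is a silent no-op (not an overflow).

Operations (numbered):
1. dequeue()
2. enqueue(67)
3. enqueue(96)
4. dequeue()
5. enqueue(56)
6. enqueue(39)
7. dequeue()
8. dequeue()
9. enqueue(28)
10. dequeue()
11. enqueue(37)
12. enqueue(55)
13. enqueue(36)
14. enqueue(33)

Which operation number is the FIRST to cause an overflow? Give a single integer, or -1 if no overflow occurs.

Answer: -1

Derivation:
1. dequeue(): empty, no-op, size=0
2. enqueue(67): size=1
3. enqueue(96): size=2
4. dequeue(): size=1
5. enqueue(56): size=2
6. enqueue(39): size=3
7. dequeue(): size=2
8. dequeue(): size=1
9. enqueue(28): size=2
10. dequeue(): size=1
11. enqueue(37): size=2
12. enqueue(55): size=3
13. enqueue(36): size=4
14. enqueue(33): size=5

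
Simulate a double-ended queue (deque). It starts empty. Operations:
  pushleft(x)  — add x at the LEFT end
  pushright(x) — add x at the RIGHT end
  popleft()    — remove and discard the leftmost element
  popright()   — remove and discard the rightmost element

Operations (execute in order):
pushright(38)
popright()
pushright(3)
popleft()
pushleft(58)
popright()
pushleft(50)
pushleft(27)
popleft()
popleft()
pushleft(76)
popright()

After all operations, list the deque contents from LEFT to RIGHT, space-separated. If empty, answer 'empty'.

Answer: empty

Derivation:
pushright(38): [38]
popright(): []
pushright(3): [3]
popleft(): []
pushleft(58): [58]
popright(): []
pushleft(50): [50]
pushleft(27): [27, 50]
popleft(): [50]
popleft(): []
pushleft(76): [76]
popright(): []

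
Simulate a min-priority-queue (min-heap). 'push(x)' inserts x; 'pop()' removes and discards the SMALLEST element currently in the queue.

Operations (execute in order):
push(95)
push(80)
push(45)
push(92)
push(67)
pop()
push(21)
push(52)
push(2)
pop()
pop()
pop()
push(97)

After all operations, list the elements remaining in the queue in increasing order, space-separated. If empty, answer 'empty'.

push(95): heap contents = [95]
push(80): heap contents = [80, 95]
push(45): heap contents = [45, 80, 95]
push(92): heap contents = [45, 80, 92, 95]
push(67): heap contents = [45, 67, 80, 92, 95]
pop() → 45: heap contents = [67, 80, 92, 95]
push(21): heap contents = [21, 67, 80, 92, 95]
push(52): heap contents = [21, 52, 67, 80, 92, 95]
push(2): heap contents = [2, 21, 52, 67, 80, 92, 95]
pop() → 2: heap contents = [21, 52, 67, 80, 92, 95]
pop() → 21: heap contents = [52, 67, 80, 92, 95]
pop() → 52: heap contents = [67, 80, 92, 95]
push(97): heap contents = [67, 80, 92, 95, 97]

Answer: 67 80 92 95 97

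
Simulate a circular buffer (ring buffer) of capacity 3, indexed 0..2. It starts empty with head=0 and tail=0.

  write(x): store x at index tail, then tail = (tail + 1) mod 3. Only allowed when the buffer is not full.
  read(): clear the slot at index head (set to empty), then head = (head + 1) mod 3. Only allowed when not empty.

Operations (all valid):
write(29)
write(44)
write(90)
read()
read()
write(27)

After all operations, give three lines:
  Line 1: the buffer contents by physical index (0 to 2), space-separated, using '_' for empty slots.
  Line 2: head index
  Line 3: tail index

Answer: 27 _ 90
2
1

Derivation:
write(29): buf=[29 _ _], head=0, tail=1, size=1
write(44): buf=[29 44 _], head=0, tail=2, size=2
write(90): buf=[29 44 90], head=0, tail=0, size=3
read(): buf=[_ 44 90], head=1, tail=0, size=2
read(): buf=[_ _ 90], head=2, tail=0, size=1
write(27): buf=[27 _ 90], head=2, tail=1, size=2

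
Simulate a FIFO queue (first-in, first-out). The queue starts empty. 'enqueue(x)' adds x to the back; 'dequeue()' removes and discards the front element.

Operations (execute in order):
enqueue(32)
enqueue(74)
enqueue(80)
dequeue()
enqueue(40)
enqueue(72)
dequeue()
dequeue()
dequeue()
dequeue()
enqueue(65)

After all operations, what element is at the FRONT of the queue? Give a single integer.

enqueue(32): queue = [32]
enqueue(74): queue = [32, 74]
enqueue(80): queue = [32, 74, 80]
dequeue(): queue = [74, 80]
enqueue(40): queue = [74, 80, 40]
enqueue(72): queue = [74, 80, 40, 72]
dequeue(): queue = [80, 40, 72]
dequeue(): queue = [40, 72]
dequeue(): queue = [72]
dequeue(): queue = []
enqueue(65): queue = [65]

Answer: 65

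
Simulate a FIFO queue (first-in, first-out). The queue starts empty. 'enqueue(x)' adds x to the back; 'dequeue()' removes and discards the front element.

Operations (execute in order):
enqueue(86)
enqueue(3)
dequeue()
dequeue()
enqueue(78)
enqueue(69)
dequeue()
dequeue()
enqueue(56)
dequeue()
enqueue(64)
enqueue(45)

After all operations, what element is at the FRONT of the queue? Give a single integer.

enqueue(86): queue = [86]
enqueue(3): queue = [86, 3]
dequeue(): queue = [3]
dequeue(): queue = []
enqueue(78): queue = [78]
enqueue(69): queue = [78, 69]
dequeue(): queue = [69]
dequeue(): queue = []
enqueue(56): queue = [56]
dequeue(): queue = []
enqueue(64): queue = [64]
enqueue(45): queue = [64, 45]

Answer: 64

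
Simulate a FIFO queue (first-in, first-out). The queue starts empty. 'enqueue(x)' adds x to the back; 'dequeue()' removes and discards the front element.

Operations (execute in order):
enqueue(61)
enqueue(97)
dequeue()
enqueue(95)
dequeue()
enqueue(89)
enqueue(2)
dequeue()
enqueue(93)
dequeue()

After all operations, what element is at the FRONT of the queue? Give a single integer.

Answer: 2

Derivation:
enqueue(61): queue = [61]
enqueue(97): queue = [61, 97]
dequeue(): queue = [97]
enqueue(95): queue = [97, 95]
dequeue(): queue = [95]
enqueue(89): queue = [95, 89]
enqueue(2): queue = [95, 89, 2]
dequeue(): queue = [89, 2]
enqueue(93): queue = [89, 2, 93]
dequeue(): queue = [2, 93]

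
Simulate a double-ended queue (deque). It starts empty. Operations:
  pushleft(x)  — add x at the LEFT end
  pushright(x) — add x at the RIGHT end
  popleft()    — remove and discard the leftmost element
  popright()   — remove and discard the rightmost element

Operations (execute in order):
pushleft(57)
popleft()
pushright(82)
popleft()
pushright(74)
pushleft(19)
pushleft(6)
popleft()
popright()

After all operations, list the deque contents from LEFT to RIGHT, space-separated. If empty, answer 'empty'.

pushleft(57): [57]
popleft(): []
pushright(82): [82]
popleft(): []
pushright(74): [74]
pushleft(19): [19, 74]
pushleft(6): [6, 19, 74]
popleft(): [19, 74]
popright(): [19]

Answer: 19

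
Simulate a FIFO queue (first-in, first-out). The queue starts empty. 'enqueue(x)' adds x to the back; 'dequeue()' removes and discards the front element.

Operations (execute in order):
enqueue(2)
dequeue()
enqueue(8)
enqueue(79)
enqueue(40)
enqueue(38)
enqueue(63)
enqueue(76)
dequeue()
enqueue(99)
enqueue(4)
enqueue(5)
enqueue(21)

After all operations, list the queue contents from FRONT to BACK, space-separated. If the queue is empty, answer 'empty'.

enqueue(2): [2]
dequeue(): []
enqueue(8): [8]
enqueue(79): [8, 79]
enqueue(40): [8, 79, 40]
enqueue(38): [8, 79, 40, 38]
enqueue(63): [8, 79, 40, 38, 63]
enqueue(76): [8, 79, 40, 38, 63, 76]
dequeue(): [79, 40, 38, 63, 76]
enqueue(99): [79, 40, 38, 63, 76, 99]
enqueue(4): [79, 40, 38, 63, 76, 99, 4]
enqueue(5): [79, 40, 38, 63, 76, 99, 4, 5]
enqueue(21): [79, 40, 38, 63, 76, 99, 4, 5, 21]

Answer: 79 40 38 63 76 99 4 5 21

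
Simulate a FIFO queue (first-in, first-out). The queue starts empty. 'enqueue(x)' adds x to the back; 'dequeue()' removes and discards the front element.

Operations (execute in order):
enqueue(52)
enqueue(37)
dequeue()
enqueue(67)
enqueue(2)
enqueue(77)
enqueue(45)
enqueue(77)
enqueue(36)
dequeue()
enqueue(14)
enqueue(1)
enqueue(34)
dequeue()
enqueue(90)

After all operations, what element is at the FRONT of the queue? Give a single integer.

enqueue(52): queue = [52]
enqueue(37): queue = [52, 37]
dequeue(): queue = [37]
enqueue(67): queue = [37, 67]
enqueue(2): queue = [37, 67, 2]
enqueue(77): queue = [37, 67, 2, 77]
enqueue(45): queue = [37, 67, 2, 77, 45]
enqueue(77): queue = [37, 67, 2, 77, 45, 77]
enqueue(36): queue = [37, 67, 2, 77, 45, 77, 36]
dequeue(): queue = [67, 2, 77, 45, 77, 36]
enqueue(14): queue = [67, 2, 77, 45, 77, 36, 14]
enqueue(1): queue = [67, 2, 77, 45, 77, 36, 14, 1]
enqueue(34): queue = [67, 2, 77, 45, 77, 36, 14, 1, 34]
dequeue(): queue = [2, 77, 45, 77, 36, 14, 1, 34]
enqueue(90): queue = [2, 77, 45, 77, 36, 14, 1, 34, 90]

Answer: 2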